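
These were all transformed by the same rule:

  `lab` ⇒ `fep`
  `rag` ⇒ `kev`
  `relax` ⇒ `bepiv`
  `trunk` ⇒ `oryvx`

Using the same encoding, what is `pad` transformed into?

The word is reversed, then every letter is shifted forward by 4.
Applying it to pad: reverse → dap; then shift: d+4=h, a+4=e, p+4=t.

het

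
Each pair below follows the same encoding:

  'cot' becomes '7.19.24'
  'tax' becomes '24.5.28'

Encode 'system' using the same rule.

Letters become their 1-based position plus 4 (so a→5, b→6, …).
For system: s=19→23, y=25→29, s=19→23, t=20→24, e=5→9, m=13→17.

23.29.23.24.9.17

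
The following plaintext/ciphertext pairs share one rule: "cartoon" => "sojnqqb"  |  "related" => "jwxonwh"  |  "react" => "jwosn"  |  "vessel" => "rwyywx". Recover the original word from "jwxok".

relay

c(2)→s(18) and a(0)→o(14) fit y≡15x+14 (mod 26); the inverse of 15 mod 26 is 7. This is an affine cipher: with a=0,…,z=25, each position x becomes (15x+14) mod 26.
Decoding jwxok: j(9)→7·(9−14)≡17=r; w(22)→7·(22−14)≡4=e; x(23)→7·(23−14)≡11=l; o(14)→7·(14−14)≡0=a; k(10)→7·(10−14)≡24=y (all mod 26).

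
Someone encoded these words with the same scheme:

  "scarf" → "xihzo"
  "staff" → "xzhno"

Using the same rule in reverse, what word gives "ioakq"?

Each letter shifts forward by (position + 5), i.e. 5, 6, 7, … — the shift grows by one for each successive letter.
Reversing it on ioakq: i−5=d, o−6=i, a−7=t, k−8=c, q−9=h.

ditch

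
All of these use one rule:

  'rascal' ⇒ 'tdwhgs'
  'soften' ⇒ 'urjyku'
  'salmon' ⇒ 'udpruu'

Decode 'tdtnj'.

In rascal: r→t is +2, a→d is +3, s→w is +4, c→h is +5 — the shift increases by 1 each position. Each letter shifts forward by (position + 2), i.e. 2, 3, 4, … — the shift grows by one for each successive letter.
Undoing it on tdtnj: t−2=r, d−3=a, t−4=p, n−5=i, j−6=d.

rapid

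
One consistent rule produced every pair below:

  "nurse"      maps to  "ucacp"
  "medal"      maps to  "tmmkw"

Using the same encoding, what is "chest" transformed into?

In nurse: n→u is +7, u→c is +8, r→a is +9, s→c is +10 — the shift increases by 1 each position. The shift increases by 1 at each position, starting from +7: 7, 8, 9, ….
For chest: c+7=j, h+8=p, e+9=n, s+10=c, t+11=e.

jpnce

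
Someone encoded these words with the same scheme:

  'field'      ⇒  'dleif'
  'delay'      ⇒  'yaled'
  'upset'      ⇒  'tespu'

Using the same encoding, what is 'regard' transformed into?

drager

The output letters match the input read backwards: field reversed is dleif. The word is simply reversed.
On regard: reverse → drager.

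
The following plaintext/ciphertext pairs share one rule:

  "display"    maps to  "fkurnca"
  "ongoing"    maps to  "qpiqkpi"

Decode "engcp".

Compare letters: d→f is +2, i→k is +2, s→u is +2 — a constant shift. Every letter moves 2 places later in the alphabet, wrapping around z→a.
Undoing it on engcp: e−2=c, n−2=l, g−2=e, c−2=a, p−2=n.

clean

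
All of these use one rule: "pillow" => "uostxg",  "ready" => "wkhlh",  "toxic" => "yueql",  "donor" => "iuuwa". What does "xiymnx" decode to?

In pillow: p→u is +5, i→o is +6, l→s is +7, l→t is +8 — the shift increases by 1 each position. Letter i (0-indexed) is shifted by i+5, so successive shifts are 5, 6, 7, ….
Undoing it on xiymnx: x−5=s, i−6=c, y−7=r, m−8=e, n−9=e, x−10=n.

screen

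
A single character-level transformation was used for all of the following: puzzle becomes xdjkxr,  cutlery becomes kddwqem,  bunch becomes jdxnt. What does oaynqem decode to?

grocery

In puzzle: p→x is +8, u→d is +9, z→j is +10, z→k is +11 — the shift increases by 1 each position. Each letter shifts forward by (position + 8), i.e. 8, 9, 10, … — the shift grows by one for each successive letter.
Decoding oaynqem: o−8=g, a−9=r, y−10=o, n−11=c, q−12=e, e−13=r, m−14=y.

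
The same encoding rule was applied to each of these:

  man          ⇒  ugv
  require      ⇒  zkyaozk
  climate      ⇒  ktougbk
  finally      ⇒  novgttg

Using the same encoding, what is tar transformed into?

bgz

The shift depends on letter class: consonant m→u is +8, but vowel a→g is +6. Vowels shift forward by 6 and consonants shift forward by 8.
For tar: t(cons)+8=b, a(vowel)+6=g, r(cons)+8=z.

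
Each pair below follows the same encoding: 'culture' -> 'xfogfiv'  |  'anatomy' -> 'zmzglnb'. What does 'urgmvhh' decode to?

fitness

Each pair mirrors across the alphabet (c↔x, u↔f, l↔o): positions sum to 25. Letters are reflected about the middle of the alphabet (position → 25−position): Atbash.
Undoing it on urgmvhh: u↔f, r↔i, g↔t, m↔n, v↔e, h↔s, h↔s.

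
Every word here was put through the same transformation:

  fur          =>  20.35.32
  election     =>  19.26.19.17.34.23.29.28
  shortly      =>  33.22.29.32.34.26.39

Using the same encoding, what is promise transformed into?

Letters become their 1-based position plus 14 (so a→15, b→16, …).
For promise: p=16→30, r=18→32, o=15→29, m=13→27, i=9→23, s=19→33, e=5→19.

30.32.29.27.23.33.19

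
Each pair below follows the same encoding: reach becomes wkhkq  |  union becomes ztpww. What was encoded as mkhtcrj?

healthy

The shift increases by 1 at each position, starting from +5: 5, 6, 7, ….
Reversing it on mkhtcrj: m−5=h, k−6=e, h−7=a, t−8=l, c−9=t, r−10=h, j−11=y.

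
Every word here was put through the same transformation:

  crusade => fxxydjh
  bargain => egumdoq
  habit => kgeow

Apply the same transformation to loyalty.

oubgozb

Shifts by position in crusade: pos 0: c→f (+3), pos 1: r→x (+6), pos 2: u→x (+3), pos 3: s→y (+6) — repeating every 2. It's a Vigenère-style cipher with numeric key [3,6]: position i shifts by key[i mod 2].
Applying it to loyalty: l+3=o, o+6=u, y+3=b, a+6=g, l+3=o, t+6=z, y+3=b.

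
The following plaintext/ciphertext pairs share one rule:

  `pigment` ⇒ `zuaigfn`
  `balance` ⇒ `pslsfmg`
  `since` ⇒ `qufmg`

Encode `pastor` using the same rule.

p(15)→z(25) and i(8)→u(20) fit y≡23x+18 (mod 26); the inverse of 23 mod 26 is 17. Each letter's alphabet position (a=0..z=25) is mapped through 23·x+18 mod 26 — an affine cipher.
For pastor: p(15)→23·15+18≡25=z; a(0)→23·0+18≡18=s; s(18)→23·18+18≡16=q; t(19)→23·19+18≡13=n; o(14)→23·14+18≡2=c; r(17)→23·17+18≡19=t (all mod 26).

zsqnct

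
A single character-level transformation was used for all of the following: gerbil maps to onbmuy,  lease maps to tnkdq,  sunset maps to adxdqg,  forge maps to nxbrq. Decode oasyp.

grind

In gerbil: g→o is +8, e→n is +9, r→b is +10, b→m is +11 — the shift increases by 1 each position. Letter i (0-indexed) is shifted by i+8, so successive shifts are 8, 9, 10, ….
Reversing it on oasyp: o−8=g, a−9=r, s−10=i, y−11=n, p−12=d.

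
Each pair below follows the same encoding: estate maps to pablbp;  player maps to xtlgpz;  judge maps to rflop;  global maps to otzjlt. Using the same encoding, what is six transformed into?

atf

The rule splits by letter class: vowels +11, consonants +8.
On six: s(cons)+8=a, i(vowel)+11=t, x(cons)+8=f.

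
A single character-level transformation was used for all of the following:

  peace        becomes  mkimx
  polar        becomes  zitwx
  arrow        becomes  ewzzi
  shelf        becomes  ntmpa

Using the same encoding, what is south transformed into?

Two steps: reverse the string, then apply a Caesar shift of +8.
For south: reverse → htuos; then shift: h+8=p, t+8=b, u+8=c, o+8=w, s+8=a.

pbcwa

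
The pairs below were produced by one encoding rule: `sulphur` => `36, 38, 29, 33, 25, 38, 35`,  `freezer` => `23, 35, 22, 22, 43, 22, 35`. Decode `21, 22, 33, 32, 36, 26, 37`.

Letters become their 1-based position plus 17 (so a→18, b→19, …).
Reversing it on 21, 22, 33, 32, 36, 26, 37: 21→(21−17)÷1=4=d, 22→(22−17)÷1=5=e, 33→(33−17)÷1=16=p, 32→(32−17)÷1=15=o, 36→(36−17)÷1=19=s, 26→(26−17)÷1=9=i, 37→(37−17)÷1=20=t.

deposit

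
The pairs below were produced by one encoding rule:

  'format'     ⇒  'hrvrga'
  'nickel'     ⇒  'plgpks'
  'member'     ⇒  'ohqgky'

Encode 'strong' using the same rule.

uwvttn

The shift increases by 1 at each position, starting from +2: 2, 3, 4, ….
Applying it to strong: s+2=u, t+3=w, r+4=v, o+5=t, n+6=t, g+7=n.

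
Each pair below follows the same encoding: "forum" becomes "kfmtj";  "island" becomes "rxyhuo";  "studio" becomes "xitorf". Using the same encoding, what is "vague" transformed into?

Treating letters as 0–25, the rule is x ↦ 11x + 7 (mod 26).
On vague: v(21)→11·21+7≡4=e; a(0)→11·0+7≡7=h; g(6)→11·6+7≡21=v; u(20)→11·20+7≡19=t; e(4)→11·4+7≡25=z (all mod 26).

ehvtz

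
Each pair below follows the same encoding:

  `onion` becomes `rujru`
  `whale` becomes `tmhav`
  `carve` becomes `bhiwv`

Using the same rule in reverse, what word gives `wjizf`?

o(14)→r(17) and n(13)→u(20) fit y≡23x+7 (mod 26); the inverse of 23 mod 26 is 17. Treating letters as 0–25, the rule is x ↦ 23x + 7 (mod 26).
Decoding wjizf: w(22)→17·(22−7)≡21=v; j(9)→17·(9−7)≡8=i; i(8)→17·(8−7)≡17=r; z(25)→17·(25−7)≡20=u; f(5)→17·(5−7)≡18=s (all mod 26).

virus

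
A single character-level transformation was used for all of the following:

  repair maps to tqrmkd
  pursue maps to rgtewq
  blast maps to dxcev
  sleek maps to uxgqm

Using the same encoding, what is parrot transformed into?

rmtdqf

Shifts by position in repair: pos 0: r→t (+2), pos 1: e→q (+12), pos 2: p→r (+2), pos 3: a→m (+12) — repeating every 2. It's a Vigenère-style cipher with numeric key [2,12]: position i shifts by key[i mod 2].
On parrot: p+2=r, a+12=m, r+2=t, r+12=d, o+2=q, t+12=f.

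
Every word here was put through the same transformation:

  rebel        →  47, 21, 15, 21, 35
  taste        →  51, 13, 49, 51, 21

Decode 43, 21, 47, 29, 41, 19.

r(#18)→47 and e(#5)→21: differences scale by 2, so n = 2·pos + 11. The formula is n = 2×(alphabet index, a=1) + 11.
Decoding 43, 21, 47, 29, 41, 19: 43→(43−11)÷2=16=p, 21→(21−11)÷2=5=e, 47→(47−11)÷2=18=r, 29→(29−11)÷2=9=i, 41→(41−11)÷2=15=o, 19→(19−11)÷2=4=d.

period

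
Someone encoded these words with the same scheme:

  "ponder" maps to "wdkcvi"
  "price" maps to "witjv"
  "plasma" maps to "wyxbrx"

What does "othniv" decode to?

p(15)→w(22) and o(14)→d(3) fit y≡19x+23 (mod 26); the inverse of 19 mod 26 is 11. Treating letters as 0–25, the rule is x ↦ 19x + 23 (mod 26).
Undoing it on othniv: o(14)→11·(14−23)≡5=f; t(19)→11·(19−23)≡8=i; h(7)→11·(7−23)≡6=g; n(13)→11·(13−23)≡20=u; i(8)→11·(8−23)≡17=r; v(21)→11·(21−23)≡4=e (all mod 26).

figure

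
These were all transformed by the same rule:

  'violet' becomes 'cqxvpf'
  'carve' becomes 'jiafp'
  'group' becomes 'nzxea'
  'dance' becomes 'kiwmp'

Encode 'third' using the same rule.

Letter i (0-indexed) is shifted by i+7, so successive shifts are 7, 8, 9, ….
Applying it to third: t+7=a, h+8=p, i+9=r, r+10=b, d+11=o.

aprbo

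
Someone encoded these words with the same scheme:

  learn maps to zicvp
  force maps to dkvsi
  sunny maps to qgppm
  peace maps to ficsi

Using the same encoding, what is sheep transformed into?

qtiif

l(11)→z(25) and e(4)→i(8) fit y≡21x+2 (mod 26); the inverse of 21 mod 26 is 5. Each letter's alphabet position (a=0..z=25) is mapped through 21·x+2 mod 26 — an affine cipher.
On sheep: s(18)→21·18+2≡16=q; h(7)→21·7+2≡19=t; e(4)→21·4+2≡8=i; e(4)→21·4+2≡8=i; p(15)→21·15+2≡5=f (all mod 26).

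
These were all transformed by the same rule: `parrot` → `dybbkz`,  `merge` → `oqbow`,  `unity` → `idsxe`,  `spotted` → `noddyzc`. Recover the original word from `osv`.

lie

Two steps: reverse the string, then apply a Caesar shift of +10.
Reversing it on osv: shift back: o−10=e, s−10=i, v−10=l → eil; then reverse → lie.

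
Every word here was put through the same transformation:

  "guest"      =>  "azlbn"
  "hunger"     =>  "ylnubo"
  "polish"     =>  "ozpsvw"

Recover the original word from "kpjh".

The output letters match the input read backwards, each shifted +7: guest reversed is tseug. The word is reversed, then every letter is shifted forward by 7.
Undoing it on kpjh: shift back: k−7=d, p−7=i, j−7=c, h−7=a → dica; then reverse → acid.

acid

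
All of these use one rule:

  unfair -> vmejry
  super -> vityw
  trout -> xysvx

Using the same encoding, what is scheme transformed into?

The output letters match the input read backwards, each shifted +4: unfair reversed is riafnu. The word is reversed, then every letter is shifted forward by 4.
For scheme: reverse → emehcs; then shift: e+4=i, m+4=q, e+4=i, h+4=l, c+4=g, s+4=w.

iqilgw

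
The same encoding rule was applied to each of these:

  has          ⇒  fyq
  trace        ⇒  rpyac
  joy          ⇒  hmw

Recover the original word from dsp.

Compare letters: h→f is +24, a→y is +24, s→q is +24 — a constant shift. This is a Caesar cipher with shift 24.
Decoding dsp: d−24=f, s−24=u, p−24=r.

fur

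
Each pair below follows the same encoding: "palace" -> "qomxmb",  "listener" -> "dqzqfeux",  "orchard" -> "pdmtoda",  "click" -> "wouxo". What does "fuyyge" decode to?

The output letters match the input read backwards, each shifted +12: palace reversed is ecalap. Two steps: reverse the string, then apply a Caesar shift of +12.
Reversing it on fuyyge: shift back: f−12=t, u−12=i, y−12=m, y−12=m, g−12=u, e−12=s → timmus; then reverse → summit.

summit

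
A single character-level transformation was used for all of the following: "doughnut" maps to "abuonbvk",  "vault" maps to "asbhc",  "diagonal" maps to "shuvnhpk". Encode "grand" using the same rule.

kuhyn

Read the word backwards and shift each letter +7.
On grand: reverse → dnarg; then shift: d+7=k, n+7=u, a+7=h, r+7=y, g+7=n.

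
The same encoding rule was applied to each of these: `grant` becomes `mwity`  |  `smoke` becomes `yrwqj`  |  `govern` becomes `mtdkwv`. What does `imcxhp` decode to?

Shifts by position in grant: pos 0: g→m (+6), pos 1: r→w (+5), pos 2: a→i (+8), pos 3: n→t (+6), pos 4: t→y (+5) — repeating every 3. It's a Vigenère-style cipher with numeric key [6,5,8]: position i shifts by key[i mod 3].
Decoding imcxhp: i−6=c, m−5=h, c−8=u, x−6=r, h−5=c, p−8=h.

church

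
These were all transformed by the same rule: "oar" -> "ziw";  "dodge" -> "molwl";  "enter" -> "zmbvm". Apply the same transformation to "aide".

mlqi

Two steps: reverse the string, then apply a Caesar shift of +8.
For aide: reverse → edia; then shift: e+8=m, d+8=l, i+8=q, a+8=i.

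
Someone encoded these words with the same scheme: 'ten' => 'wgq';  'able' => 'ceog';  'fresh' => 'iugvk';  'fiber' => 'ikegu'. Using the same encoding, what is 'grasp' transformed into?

jucvs

Vowels shift forward by 2 and consonants shift forward by 3.
For grasp: g(cons)+3=j, r(cons)+3=u, a(vowel)+2=c, s(cons)+3=v, p(cons)+3=s.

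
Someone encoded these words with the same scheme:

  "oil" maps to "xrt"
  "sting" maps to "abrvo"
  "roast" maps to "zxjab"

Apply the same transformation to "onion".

xvrxv

The shift depends on letter class: consonant l→t is +8, but vowel o→x is +9. Vowels shift forward by 9 and consonants shift forward by 8.
On onion: o(vowel)+9=x, n(cons)+8=v, i(vowel)+9=r, o(vowel)+9=x, n(cons)+8=v.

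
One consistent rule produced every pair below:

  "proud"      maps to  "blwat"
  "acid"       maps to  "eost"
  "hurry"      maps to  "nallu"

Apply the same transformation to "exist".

ypsqv

p(15)→b(1) and r(17)→l(11) fit y≡5x+4 (mod 26); the inverse of 5 mod 26 is 21. This is an affine cipher: with a=0,…,z=25, each position x becomes (5x+4) mod 26.
For exist: e(4)→5·4+4≡24=y; x(23)→5·23+4≡15=p; i(8)→5·8+4≡18=s; s(18)→5·18+4≡16=q; t(19)→5·19+4≡21=v (all mod 26).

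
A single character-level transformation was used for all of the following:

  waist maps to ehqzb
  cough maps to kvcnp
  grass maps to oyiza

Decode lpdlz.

Shifts by position in waist: pos 0: w→e (+8), pos 1: a→h (+7), pos 2: i→q (+8), pos 3: s→z (+7) — repeating every 2. It's a Vigenère-style cipher with numeric key [8,7]: position i shifts by key[i mod 2].
Decoding lpdlz: l−8=d, p−7=i, d−8=v, l−7=e, z−8=r.

diver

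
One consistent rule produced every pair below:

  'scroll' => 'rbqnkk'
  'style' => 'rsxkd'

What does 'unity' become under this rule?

Compare letters: s→r is +25, c→b is +25, r→q is +25 — a constant shift. It's a constant shift of +25 (ROT25).
On unity: u+25=t, n+25=m, i+25=h, t+25=s, y+25=x.

tmhsx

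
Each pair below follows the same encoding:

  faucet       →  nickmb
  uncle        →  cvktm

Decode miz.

ear

Compare letters: f→n is +8, a→i is +8, u→c is +8 — a constant shift. Each letter is shifted forward by 8 in the alphabet (a Caesar shift of +8).
Decoding miz: m−8=e, i−8=a, z−8=r.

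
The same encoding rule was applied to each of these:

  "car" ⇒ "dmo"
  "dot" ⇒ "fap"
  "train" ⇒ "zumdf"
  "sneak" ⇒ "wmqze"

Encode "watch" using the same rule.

tofmi

The output letters match the input read backwards, each shifted +12: car reversed is rac. Two steps: reverse the string, then apply a Caesar shift of +12.
For watch: reverse → hctaw; then shift: h+12=t, c+12=o, t+12=f, a+12=m, w+12=i.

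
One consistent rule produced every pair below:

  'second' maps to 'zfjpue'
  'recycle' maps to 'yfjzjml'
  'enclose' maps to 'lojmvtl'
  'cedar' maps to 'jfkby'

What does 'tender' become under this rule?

Shifts by position in second: pos 0: s→z (+7), pos 1: e→f (+1), pos 2: c→j (+7), pos 3: o→p (+1) — repeating every 2. It's a Vigenère-style cipher with numeric key [7,1]: position i shifts by key[i mod 2].
Applying it to tender: t+7=a, e+1=f, n+7=u, d+1=e, e+7=l, r+1=s.

afuels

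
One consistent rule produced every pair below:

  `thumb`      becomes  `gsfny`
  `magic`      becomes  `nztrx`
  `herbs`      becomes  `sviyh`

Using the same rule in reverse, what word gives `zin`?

arm

Each pair mirrors across the alphabet (t↔g, h↔s, u↔f): positions sum to 25. Each letter is replaced by its mirror in the alphabet: a↔z, b↔y, c↔x, and so on (the Atbash cipher).
Undoing it on zin: z↔a, i↔r, n↔m.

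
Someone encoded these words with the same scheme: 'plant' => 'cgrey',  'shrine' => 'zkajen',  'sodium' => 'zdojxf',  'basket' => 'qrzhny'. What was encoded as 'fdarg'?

p(15)→c(2) and l(11)→g(6) fit y≡25x+17 (mod 26); the inverse of 25 mod 26 is 25. Each letter's alphabet position (a=0..z=25) is mapped through 25·x+17 mod 26 — an affine cipher.
Undoing it on fdarg: f(5)→25·(5−17)≡12=m; d(3)→25·(3−17)≡14=o; a(0)→25·(0−17)≡17=r; r(17)→25·(17−17)≡0=a; g(6)→25·(6−17)≡11=l (all mod 26).

moral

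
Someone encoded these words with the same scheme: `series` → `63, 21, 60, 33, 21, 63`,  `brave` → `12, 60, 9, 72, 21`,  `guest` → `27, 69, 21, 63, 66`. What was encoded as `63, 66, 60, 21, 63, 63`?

s(#19)→63 and e(#5)→21: differences scale by 3, so n = 3·pos + 6. With a=1..z=26, the number is 3·pos + 6.
Decoding 63, 66, 60, 21, 63, 63: 63→(63−6)÷3=19=s, 66→(66−6)÷3=20=t, 60→(60−6)÷3=18=r, 21→(21−6)÷3=5=e, 63→(63−6)÷3=19=s, 63→(63−6)÷3=19=s.

stress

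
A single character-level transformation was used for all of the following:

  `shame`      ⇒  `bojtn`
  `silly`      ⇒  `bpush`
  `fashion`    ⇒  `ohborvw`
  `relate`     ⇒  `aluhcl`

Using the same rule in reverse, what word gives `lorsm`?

child

Shifts by position in shame: pos 0: s→b (+9), pos 1: h→o (+7), pos 2: a→j (+9), pos 3: m→t (+7) — repeating every 2. It's a Vigenère-style cipher with numeric key [9,7]: position i shifts by key[i mod 2].
Reversing it on lorsm: l−9=c, o−7=h, r−9=i, s−7=l, m−9=d.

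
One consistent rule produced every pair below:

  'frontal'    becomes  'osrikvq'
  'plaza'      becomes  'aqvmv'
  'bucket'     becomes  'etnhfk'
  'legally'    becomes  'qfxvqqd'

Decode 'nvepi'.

f(5)→o(14) and r(17)→s(18) fit y≡9x+21 (mod 26); the inverse of 9 mod 26 is 3. Treating letters as 0–25, the rule is x ↦ 9x + 21 (mod 26).
Reversing it on nvepi: n(13)→3·(13−21)≡2=c; v(21)→3·(21−21)≡0=a; e(4)→3·(4−21)≡1=b; p(15)→3·(15−21)≡8=i; i(8)→3·(8−21)≡13=n (all mod 26).

cabin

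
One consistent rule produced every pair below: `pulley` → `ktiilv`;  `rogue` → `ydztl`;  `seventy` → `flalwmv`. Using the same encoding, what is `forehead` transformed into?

This is an affine cipher: with a=0,…,z=25, each position x becomes (7x+9) mod 26.
On forehead: f(5)→7·5+9≡18=s; o(14)→7·14+9≡3=d; r(17)→7·17+9≡24=y; e(4)→7·4+9≡11=l; h(7)→7·7+9≡6=g; e(4)→7·4+9≡11=l; a(0)→7·0+9≡9=j; d(3)→7·3+9≡4=e (all mod 26).

sdylglje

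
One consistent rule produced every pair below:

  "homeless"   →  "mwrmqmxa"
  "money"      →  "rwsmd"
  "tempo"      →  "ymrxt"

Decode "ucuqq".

Shifts by position in homeless: pos 0: h→m (+5), pos 1: o→w (+8), pos 2: m→r (+5), pos 3: e→m (+8) — repeating every 2. It's a Vigenère-style cipher with numeric key [5,8]: position i shifts by key[i mod 2].
Reversing it on ucuqq: u−5=p, c−8=u, u−5=p, q−8=i, q−5=l.

pupil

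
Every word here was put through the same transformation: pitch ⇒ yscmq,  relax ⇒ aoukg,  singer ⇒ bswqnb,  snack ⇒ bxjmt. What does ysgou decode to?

pixel

It's a Vigenère-style cipher with numeric key [9,10]: position i shifts by key[i mod 2].
Decoding ysgou: y−9=p, s−10=i, g−9=x, o−10=e, u−9=l.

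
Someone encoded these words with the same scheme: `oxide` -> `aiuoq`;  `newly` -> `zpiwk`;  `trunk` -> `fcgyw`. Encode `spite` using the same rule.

eaueq

Shifts by position in oxide: pos 0: o→a (+12), pos 1: x→i (+11), pos 2: i→u (+12), pos 3: d→o (+11) — repeating every 2. It's a Vigenère-style cipher with numeric key [12,11]: position i shifts by key[i mod 2].
For spite: s+12=e, p+11=a, i+12=u, t+11=e, e+12=q.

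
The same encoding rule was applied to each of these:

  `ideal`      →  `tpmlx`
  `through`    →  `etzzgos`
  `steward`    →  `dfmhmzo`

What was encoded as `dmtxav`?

A repeating key of period 3 is used — shifts +11, +12, +8 over and over.
Reversing it on dmtxav: d−11=s, m−12=a, t−8=l, x−11=m, a−12=o, v−8=n.

salmon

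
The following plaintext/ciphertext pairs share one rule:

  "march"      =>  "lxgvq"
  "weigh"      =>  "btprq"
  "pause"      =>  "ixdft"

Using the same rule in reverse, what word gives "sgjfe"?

Each letter's alphabet position (a=0..z=25) is mapped through 25·x+23 mod 26 — an affine cipher.
Reversing it on sgjfe: s(18)→25·(18−23)≡5=f; g(6)→25·(6−23)≡17=r; j(9)→25·(9−23)≡14=o; f(5)→25·(5−23)≡18=s; e(4)→25·(4−23)≡19=t (all mod 26).

frost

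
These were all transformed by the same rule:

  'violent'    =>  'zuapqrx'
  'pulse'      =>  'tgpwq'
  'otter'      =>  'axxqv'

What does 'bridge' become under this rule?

fvuhkq

The shift depends on letter class: consonant v→z is +4, but vowel i→u is +12. Two shifts are in play — +12 for a/e/i/o/u, +4 for every other letter.
Applying it to bridge: b(cons)+4=f, r(cons)+4=v, i(vowel)+12=u, d(cons)+4=h, g(cons)+4=k, e(vowel)+12=q.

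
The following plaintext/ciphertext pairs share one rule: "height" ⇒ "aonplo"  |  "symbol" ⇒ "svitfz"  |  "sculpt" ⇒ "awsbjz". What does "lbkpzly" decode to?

residue

The output letters match the input read backwards, each shifted +7: height reversed is thgieh. The word is reversed, then every letter is shifted forward by 7.
Reversing it on lbkpzly: shift back: l−7=e, b−7=u, k−7=d, p−7=i, z−7=s, l−7=e, y−7=r → eudiser; then reverse → residue.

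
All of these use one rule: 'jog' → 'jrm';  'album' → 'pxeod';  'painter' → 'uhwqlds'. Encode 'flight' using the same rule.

The word is reversed, then every letter is shifted forward by 3.
On flight: reverse → thgilf; then shift: t+3=w, h+3=k, g+3=j, i+3=l, l+3=o, f+3=i.

wkjloi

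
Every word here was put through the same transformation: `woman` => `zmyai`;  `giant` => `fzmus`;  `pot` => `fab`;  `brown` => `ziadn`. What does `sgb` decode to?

Two steps: reverse the string, then apply a Caesar shift of +12.
Decoding sgb: shift back: s−12=g, g−12=u, b−12=p → gup; then reverse → pug.

pug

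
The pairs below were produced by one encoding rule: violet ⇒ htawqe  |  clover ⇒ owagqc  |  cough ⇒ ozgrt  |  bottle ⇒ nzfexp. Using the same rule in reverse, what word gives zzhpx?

It's a Vigenère-style cipher with numeric key [12,11]: position i shifts by key[i mod 2].
Undoing it on zzhpx: z−12=n, z−11=o, h−12=v, p−11=e, x−12=l.

novel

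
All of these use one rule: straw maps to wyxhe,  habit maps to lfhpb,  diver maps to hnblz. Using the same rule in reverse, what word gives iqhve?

elbow

In straw: s→w is +4, t→y is +5, r→x is +6, a→h is +7 — the shift increases by 1 each position. Each letter shifts forward by (position + 4), i.e. 4, 5, 6, … — the shift grows by one for each successive letter.
Reversing it on iqhve: i−4=e, q−5=l, h−6=b, v−7=o, e−8=w.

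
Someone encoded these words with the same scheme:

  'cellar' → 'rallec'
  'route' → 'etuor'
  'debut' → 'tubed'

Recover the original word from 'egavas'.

The output letters match the input read backwards: cellar reversed is rallec. It's just the letters in reverse order.
Undoing it on egavas: then reverse → savage.

savage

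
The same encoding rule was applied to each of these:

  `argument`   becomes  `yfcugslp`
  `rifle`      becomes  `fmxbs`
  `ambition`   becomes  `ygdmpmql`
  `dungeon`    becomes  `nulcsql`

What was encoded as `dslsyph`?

This is an affine cipher: with a=0,…,z=25, each position x becomes (5x+24) mod 26.
Undoing it on dslsyph: d(3)→21·(3−24)≡1=b; s(18)→21·(18−24)≡4=e; l(11)→21·(11−24)≡13=n; s(18)→21·(18−24)≡4=e; y(24)→21·(24−24)≡0=a; p(15)→21·(15−24)≡19=t; h(7)→21·(7−24)≡7=h (all mod 26).

beneath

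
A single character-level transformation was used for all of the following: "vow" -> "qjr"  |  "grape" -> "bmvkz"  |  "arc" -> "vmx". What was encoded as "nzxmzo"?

Compare letters: v→q is +21, o→j is +21, w→r is +21 — a constant shift. It's a constant shift of +21 (ROT21).
Undoing it on nzxmzo: n−21=s, z−21=e, x−21=c, m−21=r, z−21=e, o−21=t.

secret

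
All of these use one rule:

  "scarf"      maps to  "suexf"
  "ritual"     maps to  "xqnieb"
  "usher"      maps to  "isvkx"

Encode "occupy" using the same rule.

s(18)→s(18) and c(2)→u(20) fit y≡21x+4 (mod 26); the inverse of 21 mod 26 is 5. This is an affine cipher: with a=0,…,z=25, each position x becomes (21x+4) mod 26.
Applying it to occupy: o(14)→21·14+4≡12=m; c(2)→21·2+4≡20=u; c(2)→21·2+4≡20=u; u(20)→21·20+4≡8=i; p(15)→21·15+4≡7=h; y(24)→21·24+4≡14=o (all mod 26).

muuiho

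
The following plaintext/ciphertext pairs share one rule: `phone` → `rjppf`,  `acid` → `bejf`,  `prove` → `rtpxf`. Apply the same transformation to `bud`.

dvf

The shift depends on letter class: consonant p→r is +2, but vowel o→p is +1. Two shifts are in play — +1 for a/e/i/o/u, +2 for every other letter.
On bud: b(cons)+2=d, u(vowel)+1=v, d(cons)+2=f.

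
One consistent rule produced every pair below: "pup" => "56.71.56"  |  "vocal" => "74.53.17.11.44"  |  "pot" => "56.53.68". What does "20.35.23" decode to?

p(#16)→56 and u(#21)→71: differences scale by 3, so n = 3·pos + 8. With a=1..z=26, the number is 3·pos + 8.
Decoding 20.35.23: 20→(20−8)÷3=4=d, 35→(35−8)÷3=9=i, 23→(23−8)÷3=5=e.

die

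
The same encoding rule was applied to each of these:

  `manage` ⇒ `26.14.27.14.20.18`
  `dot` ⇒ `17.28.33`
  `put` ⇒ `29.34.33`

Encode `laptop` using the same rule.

m is letter #13 and maps to 26: an offset of 13. The number is (letter's place in the alphabet, a=1) + 13.
Applying it to laptop: l=12→25, a=1→14, p=16→29, t=20→33, o=15→28, p=16→29.

25.14.29.33.28.29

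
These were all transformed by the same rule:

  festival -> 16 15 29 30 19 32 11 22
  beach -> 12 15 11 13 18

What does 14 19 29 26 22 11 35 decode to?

f is letter #6 and maps to 16: an offset of 10. The number is (letter's place in the alphabet, a=1) + 10.
Reversing it on 14 19 29 26 22 11 35: 14→(14−10)÷1=4=d, 19→(19−10)÷1=9=i, 29→(29−10)÷1=19=s, 26→(26−10)÷1=16=p, 22→(22−10)÷1=12=l, 11→(11−10)÷1=1=a, 35→(35−10)÷1=25=y.

display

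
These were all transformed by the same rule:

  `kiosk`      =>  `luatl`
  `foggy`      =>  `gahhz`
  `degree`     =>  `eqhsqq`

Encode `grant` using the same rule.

The shift depends on letter class: consonant k→l is +1, but vowel i→u is +12. Two shifts are in play — +12 for a/e/i/o/u, +1 for every other letter.
On grant: g(cons)+1=h, r(cons)+1=s, a(vowel)+12=m, n(cons)+1=o, t(cons)+1=u.

hsmou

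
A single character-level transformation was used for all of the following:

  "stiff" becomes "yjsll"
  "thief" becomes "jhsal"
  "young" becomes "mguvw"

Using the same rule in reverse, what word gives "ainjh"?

earth

s(18)→y(24) and t(19)→j(9) fit y≡11x+8 (mod 26); the inverse of 11 mod 26 is 19. This is an affine cipher: with a=0,…,z=25, each position x becomes (11x+8) mod 26.
Decoding ainjh: a(0)→19·(0−8)≡4=e; i(8)→19·(8−8)≡0=a; n(13)→19·(13−8)≡17=r; j(9)→19·(9−8)≡19=t; h(7)→19·(7−8)≡7=h (all mod 26).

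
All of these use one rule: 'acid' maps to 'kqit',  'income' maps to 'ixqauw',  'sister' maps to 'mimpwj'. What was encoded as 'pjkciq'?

tragic

a(0)→k(10) and c(2)→q(16) fit y≡3x+10 (mod 26); the inverse of 3 mod 26 is 9. This is an affine cipher: with a=0,…,z=25, each position x becomes (3x+10) mod 26.
Undoing it on pjkciq: p(15)→9·(15−10)≡19=t; j(9)→9·(9−10)≡17=r; k(10)→9·(10−10)≡0=a; c(2)→9·(2−10)≡6=g; i(8)→9·(8−10)≡8=i; q(16)→9·(16−10)≡2=c (all mod 26).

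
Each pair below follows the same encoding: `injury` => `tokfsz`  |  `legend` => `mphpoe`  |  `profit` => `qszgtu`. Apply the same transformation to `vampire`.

wlnqtsp

The shift depends on letter class: consonant n→o is +1, but vowel i→t is +11. Vowels shift forward by 11 and consonants shift forward by 1.
For vampire: v(cons)+1=w, a(vowel)+11=l, m(cons)+1=n, p(cons)+1=q, i(vowel)+11=t, r(cons)+1=s, e(vowel)+11=p.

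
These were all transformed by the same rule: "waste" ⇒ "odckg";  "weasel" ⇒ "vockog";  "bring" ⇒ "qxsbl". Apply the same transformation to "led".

nov

The output letters match the input read backwards, each shifted +10: waste reversed is etsaw. The word is reversed, then every letter is shifted forward by 10.
On led: reverse → del; then shift: d+10=n, e+10=o, l+10=v.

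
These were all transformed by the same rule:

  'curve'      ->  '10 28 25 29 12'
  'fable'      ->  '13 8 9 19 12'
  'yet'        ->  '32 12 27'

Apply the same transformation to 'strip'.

26 27 25 16 23

c is letter #3 and maps to 10: an offset of 7. Each letter is replaced by its alphabet position (a=1..z=26) + 7.
For strip: s=19→26, t=20→27, r=18→25, i=9→16, p=16→23.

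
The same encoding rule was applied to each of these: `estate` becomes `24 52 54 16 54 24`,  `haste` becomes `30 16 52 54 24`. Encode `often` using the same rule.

e(#5)→24 and s(#19)→52: differences scale by 2, so n = 2·pos + 14. Each letter becomes 2×(its alphabet position, a=1..z=26) + 14.
On often: o=15→44, f=6→26, t=20→54, e=5→24, n=14→42.

44 26 54 24 42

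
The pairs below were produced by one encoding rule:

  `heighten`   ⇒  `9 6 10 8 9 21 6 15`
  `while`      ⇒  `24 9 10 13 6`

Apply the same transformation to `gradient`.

h is letter #8 and maps to 9: an offset of 1. Each letter is replaced by its alphabet position (a=1..z=26) + 1.
For gradient: g=7→8, r=18→19, a=1→2, d=4→5, i=9→10, e=5→6, n=14→15, t=20→21.

8 19 2 5 10 6 15 21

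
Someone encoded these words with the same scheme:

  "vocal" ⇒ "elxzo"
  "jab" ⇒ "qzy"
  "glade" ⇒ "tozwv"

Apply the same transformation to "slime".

Letters are reflected about the middle of the alphabet (position → 25−position): Atbash.
Applying it to slime: s↔h, l↔o, i↔r, m↔n, e↔v.

hornv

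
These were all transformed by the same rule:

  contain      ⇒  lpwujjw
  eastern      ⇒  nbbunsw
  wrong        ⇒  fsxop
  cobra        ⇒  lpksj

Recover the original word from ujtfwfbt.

Shifts by position in contain: pos 0: c→l (+9), pos 1: o→p (+1), pos 2: n→w (+9), pos 3: t→u (+1) — repeating every 2. It's a Vigenère-style cipher with numeric key [9,1]: position i shifts by key[i mod 2].
Decoding ujtfwfbt: u−9=l, j−1=i, t−9=k, f−1=e, w−9=n, f−1=e, b−9=s, t−1=s.

likeness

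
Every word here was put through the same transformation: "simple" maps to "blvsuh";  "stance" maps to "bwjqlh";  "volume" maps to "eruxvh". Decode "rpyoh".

Shifts by position in simple: pos 0: s→b (+9), pos 1: i→l (+3), pos 2: m→v (+9), pos 3: p→s (+3) — repeating every 2. It's a Vigenère-style cipher with numeric key [9,3]: position i shifts by key[i mod 2].
Undoing it on rpyoh: r−9=i, p−3=m, y−9=p, o−3=l, h−9=y.

imply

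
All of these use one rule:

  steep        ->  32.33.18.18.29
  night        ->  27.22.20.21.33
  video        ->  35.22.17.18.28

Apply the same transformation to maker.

s is letter #19 and maps to 32: an offset of 13. Each letter is replaced by its alphabet position (a=1..z=26) + 13.
For maker: m=13→26, a=1→14, k=11→24, e=5→18, r=18→31.

26.14.24.18.31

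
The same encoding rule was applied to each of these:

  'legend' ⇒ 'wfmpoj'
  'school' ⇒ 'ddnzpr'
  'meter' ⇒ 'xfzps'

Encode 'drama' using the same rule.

osgxb

Shifts by position in legend: pos 0: l→w (+11), pos 1: e→f (+1), pos 2: g→m (+6), pos 3: e→p (+11), pos 4: n→o (+1), pos 5: d→j (+6) — repeating every 3. The shifts repeat in a cycle of length 3: positions 0,1,… shift by +11, +1, +6, then the pattern repeats.
Applying it to drama: d+11=o, r+1=s, a+6=g, m+11=x, a+1=b.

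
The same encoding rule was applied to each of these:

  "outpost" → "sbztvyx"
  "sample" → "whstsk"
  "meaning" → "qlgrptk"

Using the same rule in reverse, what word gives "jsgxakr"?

flatten

Shifts by position in outpost: pos 0: o→s (+4), pos 1: u→b (+7), pos 2: t→z (+6), pos 3: p→t (+4), pos 4: o→v (+7), pos 5: s→y (+6) — repeating every 3. It's a Vigenère-style cipher with numeric key [4,7,6]: position i shifts by key[i mod 3].
Decoding jsgxakr: j−4=f, s−7=l, g−6=a, x−4=t, a−7=t, k−6=e, r−4=n.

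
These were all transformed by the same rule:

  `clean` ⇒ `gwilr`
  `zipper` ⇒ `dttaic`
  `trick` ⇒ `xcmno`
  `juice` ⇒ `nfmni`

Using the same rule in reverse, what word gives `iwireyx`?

elegant

Shifts by position in clean: pos 0: c→g (+4), pos 1: l→w (+11), pos 2: e→i (+4), pos 3: a→l (+11) — repeating every 2. It's a Vigenère-style cipher with numeric key [4,11]: position i shifts by key[i mod 2].
Decoding iwireyx: i−4=e, w−11=l, i−4=e, r−11=g, e−4=a, y−11=n, x−4=t.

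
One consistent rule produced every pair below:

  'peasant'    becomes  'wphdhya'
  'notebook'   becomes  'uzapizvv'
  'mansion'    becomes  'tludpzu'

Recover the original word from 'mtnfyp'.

figure

Shifts by position in peasant: pos 0: p→w (+7), pos 1: e→p (+11), pos 2: a→h (+7), pos 3: s→d (+11) — repeating every 2. A repeating key of period 2 is used — shifts +7, +11 over and over.
Reversing it on mtnfyp: m−7=f, t−11=i, n−7=g, f−11=u, y−7=r, p−11=e.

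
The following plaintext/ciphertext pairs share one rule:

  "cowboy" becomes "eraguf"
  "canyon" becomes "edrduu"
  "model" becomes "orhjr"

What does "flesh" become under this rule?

hoixn

Letter i (0-indexed) is shifted by i+2, so successive shifts are 2, 3, 4, ….
For flesh: f+2=h, l+3=o, e+4=i, s+5=x, h+6=n.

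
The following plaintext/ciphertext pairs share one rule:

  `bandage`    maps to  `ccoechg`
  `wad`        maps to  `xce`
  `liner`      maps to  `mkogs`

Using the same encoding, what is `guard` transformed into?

The rule splits by letter class: vowels +2, consonants +1.
For guard: g(cons)+1=h, u(vowel)+2=w, a(vowel)+2=c, r(cons)+1=s, d(cons)+1=e.

hwcse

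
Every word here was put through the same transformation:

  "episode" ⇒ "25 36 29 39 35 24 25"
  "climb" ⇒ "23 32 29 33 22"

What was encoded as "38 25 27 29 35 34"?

e is letter #5 and maps to 25: an offset of 20. Each letter is replaced by its alphabet position (a=1..z=26) + 20.
Reversing it on 38 25 27 29 35 34: 38→(38−20)÷1=18=r, 25→(25−20)÷1=5=e, 27→(27−20)÷1=7=g, 29→(29−20)÷1=9=i, 35→(35−20)÷1=15=o, 34→(34−20)÷1=14=n.

region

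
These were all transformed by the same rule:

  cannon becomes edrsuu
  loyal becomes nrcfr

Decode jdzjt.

In cannon: c→e is +2, a→d is +3, n→r is +4, n→s is +5 — the shift increases by 1 each position. Letter i (0-indexed) is shifted by i+2, so successive shifts are 2, 3, 4, ….
Decoding jdzjt: j−2=h, d−3=a, z−4=v, j−5=e, t−6=n.

haven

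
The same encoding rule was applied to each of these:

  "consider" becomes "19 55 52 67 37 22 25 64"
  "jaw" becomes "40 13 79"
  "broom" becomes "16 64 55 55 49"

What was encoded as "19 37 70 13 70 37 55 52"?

citation

c(#3)→19 and o(#15)→55: differences scale by 3, so n = 3·pos + 10. Each letter becomes 3×(its alphabet position, a=1..z=26) + 10.
Decoding 19 37 70 13 70 37 55 52: 19→(19−10)÷3=3=c, 37→(37−10)÷3=9=i, 70→(70−10)÷3=20=t, 13→(13−10)÷3=1=a, 70→(70−10)÷3=20=t, 37→(37−10)÷3=9=i, 55→(55−10)÷3=15=o, 52→(52−10)÷3=14=n.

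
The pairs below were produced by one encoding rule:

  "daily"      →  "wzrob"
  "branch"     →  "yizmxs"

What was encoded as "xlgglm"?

Each pair mirrors across the alphabet (d↔w, a↔z, i↔r): positions sum to 25. This is the alphabet-reversal cipher (Atbash): a becomes z, b becomes y, etc.
Reversing it on xlgglm: x↔c, l↔o, g↔t, g↔t, l↔o, m↔n.

cotton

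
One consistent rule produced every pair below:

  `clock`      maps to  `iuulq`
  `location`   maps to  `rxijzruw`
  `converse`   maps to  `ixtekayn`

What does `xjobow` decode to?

raisin

Shifts by position in clock: pos 0: c→i (+6), pos 1: l→u (+9), pos 2: o→u (+6), pos 3: c→l (+9) — repeating every 2. It's a Vigenère-style cipher with numeric key [6,9]: position i shifts by key[i mod 2].
Reversing it on xjobow: x−6=r, j−9=a, o−6=i, b−9=s, o−6=i, w−9=n.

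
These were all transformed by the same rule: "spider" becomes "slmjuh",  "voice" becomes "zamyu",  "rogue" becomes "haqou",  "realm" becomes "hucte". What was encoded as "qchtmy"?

s(18)→s(18) and p(15)→l(11) fit y≡11x+2 (mod 26); the inverse of 11 mod 26 is 19. This is an affine cipher: with a=0,…,z=25, each position x becomes (11x+2) mod 26.
Decoding qchtmy: q(16)→19·(16−2)≡6=g; c(2)→19·(2−2)≡0=a; h(7)→19·(7−2)≡17=r; t(19)→19·(19−2)≡11=l; m(12)→19·(12−2)≡8=i; y(24)→19·(24−2)≡2=c (all mod 26).

garlic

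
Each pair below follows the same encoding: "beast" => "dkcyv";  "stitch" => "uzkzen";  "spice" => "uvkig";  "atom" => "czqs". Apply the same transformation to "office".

qlhoek

Shifts by position in beast: pos 0: b→d (+2), pos 1: e→k (+6), pos 2: a→c (+2), pos 3: s→y (+6) — repeating every 2. A repeating key of period 2 is used — shifts +2, +6 over and over.
Applying it to office: o+2=q, f+6=l, f+2=h, i+6=o, c+2=e, e+6=k.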